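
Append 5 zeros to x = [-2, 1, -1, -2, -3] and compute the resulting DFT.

Original 5-point DFT: [-7, -0.1910-4.3920i, -1.3090-1.4001i, -1.3090+1.4001i, -0.1910+4.3920i]
Zero-padded 10-point DFT provides frequency interpolation.

DFT_10([x, 0, ...]) = [-7, 1.5451+4.0287i, -0.1910-4.3920i, -4.0451+0.1388i, -1.3090-1.4001i, -5, -1.3090+1.4001i, -4.0451-0.1388i, -0.1910+4.3920i, 1.5451-4.0287i]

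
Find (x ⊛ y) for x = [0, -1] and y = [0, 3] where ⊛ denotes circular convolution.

(x ⊛ y)[n] = Σ(m=0 to 1) x[m] · y[(n-m) mod 2]

Computing each output sample:
(x ⊛ y)[0] = -3
(x ⊛ y)[1] = 0

x ⊛ y = [-3, 0]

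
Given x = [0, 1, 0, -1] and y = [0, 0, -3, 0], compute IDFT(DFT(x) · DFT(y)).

(x ⊛ y)[n] = Σ(m=0 to 3) x[m] · y[(n-m) mod 4]

Computing each output sample:
(x ⊛ y)[0] = 0
(x ⊛ y)[1] = 3
(x ⊛ y)[2] = 0
(x ⊛ y)[3] = -3

x ⊛ y = [0, 3, 0, -3]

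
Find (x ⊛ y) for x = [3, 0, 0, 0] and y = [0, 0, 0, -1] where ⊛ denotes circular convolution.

(x ⊛ y)[n] = Σ(m=0 to 3) x[m] · y[(n-m) mod 4]

Computing each output sample:
(x ⊛ y)[0] = 0
(x ⊛ y)[1] = 0
(x ⊛ y)[2] = 0
(x ⊛ y)[3] = -3

x ⊛ y = [0, 0, 0, -3]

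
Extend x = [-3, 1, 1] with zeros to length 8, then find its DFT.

Original 3-point DFT: [-1, -4, -4]
Zero-padded 8-point DFT provides frequency interpolation.

DFT_8([x, 0, ...]) = [-1, -2.2929-1.7071i, -4-1i, -3.7071+0.2929i, -3, -3.7071-0.2929i, -4+1i, -2.2929+1.7071i]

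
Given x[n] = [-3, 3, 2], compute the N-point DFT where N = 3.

X[k] = Σ(n=0 to 2) x[n] · ω_3^(nk)
where ω_3 = e^(-2πi/3)

Computing each X[k]:
X[0] = 2
X[1] = -5.5000-0.8660i
X[2] = -5.5000+0.8660i

X = [2, -5.5000-0.8660i, -5.5000+0.8660i]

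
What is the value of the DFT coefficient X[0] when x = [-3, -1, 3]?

X[0] = Σ(n=0 to 2) x[n] · ω_3^0 = Σ x[n]
= (-3) + (-1) + (3)

X[0] = -1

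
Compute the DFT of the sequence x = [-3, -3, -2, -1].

X[k] = Σ(n=0 to 3) x[n] · ω_4^(nk)
where ω_4 = e^(-2πi/4)

Computing each X[k]:
X[0] = -9
X[1] = -1+2i
X[2] = -1
X[3] = -1-2i

X = [-9, -1+2i, -1, -1-2i]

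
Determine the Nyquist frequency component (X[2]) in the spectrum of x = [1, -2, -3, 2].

X[2] = Σ(n=0 to 3) x[n] · ω_4^(2n) where ω_4 = e^(-2πi/4)
= (1)·ω_4^0 + (-2)·ω_4^2 + (-3)·ω_4^4 + (2)·ω_4^6

X[2] = -2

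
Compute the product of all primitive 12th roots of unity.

The primitive 12th roots of unity are ω_12^k for k coprime to 12: k ∈ {1, 5, 7, 11}
Their product equals the constant term of the cyclotomic polynomial Φ_12(x) up to sign.
For n ≥ 3, the product of all primitive nth roots of unity is 1. (For n=1 it is 1; for n=2 it is -1.)

1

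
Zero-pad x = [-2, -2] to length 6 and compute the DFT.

Original 2-point DFT: [-4, 0]
Zero-padded 6-point DFT provides frequency interpolation.

DFT_6([x, 0, ...]) = [-4, -3.0000+1.7321i, -1.0000+1.7321i, 0, -1.0000-1.7321i, -3.0000-1.7321i]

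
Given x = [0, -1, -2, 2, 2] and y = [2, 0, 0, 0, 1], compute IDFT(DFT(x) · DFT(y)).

(x ⊛ y)[n] = Σ(m=0 to 4) x[m] · y[(n-m) mod 5]

Computing each output sample:
(x ⊛ y)[0] = -1
(x ⊛ y)[1] = -4
(x ⊛ y)[2] = -2
(x ⊛ y)[3] = 6
(x ⊛ y)[4] = 4

x ⊛ y = [-1, -4, -2, 6, 4]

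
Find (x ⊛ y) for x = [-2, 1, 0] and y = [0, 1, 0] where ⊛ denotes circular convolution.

(x ⊛ y)[n] = Σ(m=0 to 2) x[m] · y[(n-m) mod 3]

Computing each output sample:
(x ⊛ y)[0] = 0
(x ⊛ y)[1] = -2
(x ⊛ y)[2] = 1

x ⊛ y = [0, -2, 1]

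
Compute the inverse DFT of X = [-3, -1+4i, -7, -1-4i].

x[n] = (1/4) Σ(k=0 to 3) X[k] · e^(2πikn/4)

Computing each x[n]:
x[0] = -3
x[1] = -1
x[2] = -2
x[3] = 3

x = [-3, -1, -2, 3]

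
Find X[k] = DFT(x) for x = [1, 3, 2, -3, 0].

X[k] = Σ(n=0 to 4) x[n] · ω_5^(nk)
where ω_5 = e^(-2πi/5)

Computing each X[k]:
X[0] = 3
X[1] = 2.7361-5.7921i
X[2] = -1.7361+2.9919i
X[3] = -1.7361-2.9919i
X[4] = 2.7361+5.7921i

X = [3, 2.7361-5.7921i, -1.7361+2.9919i, -1.7361-2.9919i, 2.7361+5.7921i]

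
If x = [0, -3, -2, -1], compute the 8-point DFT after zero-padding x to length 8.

Original 4-point DFT: [-6, 2+2i, 2, 2-2i]
Zero-padded 8-point DFT provides frequency interpolation.

DFT_8([x, 0, ...]) = [-6, -1.4142+4.8284i, 2+2i, 1.4142+0.8284i, 2, 1.4142-0.8284i, 2-2i, -1.4142-4.8284i]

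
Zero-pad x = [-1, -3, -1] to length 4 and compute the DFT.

Original 3-point DFT: [-5, 1.0000+1.7321i, 1.0000-1.7321i]
Zero-padded 4-point DFT provides frequency interpolation.

DFT_4([x, 0, ...]) = [-5, 3i, 1, -3i]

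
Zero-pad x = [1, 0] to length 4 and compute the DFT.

Original 2-point DFT: [1, 1]
Zero-padded 4-point DFT provides frequency interpolation.

DFT_4([x, 0, ...]) = [1, 1, 1, 1]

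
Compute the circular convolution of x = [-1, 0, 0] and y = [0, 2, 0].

(x ⊛ y)[n] = Σ(m=0 to 2) x[m] · y[(n-m) mod 3]

Computing each output sample:
(x ⊛ y)[0] = 0
(x ⊛ y)[1] = -2
(x ⊛ y)[2] = 0

x ⊛ y = [0, -2, 0]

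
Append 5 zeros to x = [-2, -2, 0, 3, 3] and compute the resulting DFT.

Original 5-point DFT: [2, -4.1180+6.5186i, -1.8820+0.0858i, -1.8820-0.0858i, -4.1180-6.5186i]
Zero-padded 10-point DFT provides frequency interpolation.

DFT_10([x, 0, ...]) = [2, -6.9721-3.4410i, -4.1180+6.5186i, 1.9721+0.8123i, -1.8820+0.0858i, 0, -1.8820-0.0858i, 1.9721-0.8123i, -4.1180-6.5186i, -6.9721+3.4410i]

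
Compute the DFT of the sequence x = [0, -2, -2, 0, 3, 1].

X[k] = Σ(n=0 to 5) x[n] · ω_6^(nk)
where ω_6 = e^(-2πi/6)

Computing each X[k]:
X[0] = 0
X[1] = -1.0000+6.9282i
X[2] = -1.7321i
X[3] = 2
X[4] = 1.7321i
X[5] = -1.0000-6.9282i

X = [0, -1.0000+6.9282i, -1.7321i, 2, 1.7321i, -1.0000-6.9282i]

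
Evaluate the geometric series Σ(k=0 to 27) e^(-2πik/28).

Sum of all nth roots of unity equals 0 for n > 1 (geometric series with r ≠ 1).

0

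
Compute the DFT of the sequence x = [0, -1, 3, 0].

X[k] = Σ(n=0 to 3) x[n] · ω_4^(nk)
where ω_4 = e^(-2πi/4)

Computing each X[k]:
X[0] = 2
X[1] = -3+1i
X[2] = 4
X[3] = -3-1i

X = [2, -3+1i, 4, -3-1i]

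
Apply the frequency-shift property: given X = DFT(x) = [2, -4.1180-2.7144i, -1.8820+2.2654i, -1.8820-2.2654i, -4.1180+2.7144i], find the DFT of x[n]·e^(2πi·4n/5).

Modulation property: DFT(ω_5^(-4n)·x[n]) = X[(k-4) mod 5], so circularly shift X by 4 positions.

X[k-4] = [-4.1180-2.7144i, -1.8820+2.2654i, -1.8820-2.2654i, -4.1180+2.7144i, 2]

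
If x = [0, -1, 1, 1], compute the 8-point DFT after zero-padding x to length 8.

Original 4-point DFT: [1, -1+2i, 1, -1-2i]
Zero-padded 8-point DFT provides frequency interpolation.

DFT_8([x, 0, ...]) = [1, -1.4142-1.0000i, -1+2i, 1.4142+1.0000i, 1, 1.4142-1.0000i, -1-2i, -1.4142+1.0000i]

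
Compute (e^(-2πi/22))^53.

Since ω_22^22 = 1, powers reduce modulo 22.
53 mod 22 = 9
So ω_22^53 = ω_22^9 = e^(-2πi·9/22)

ω_22^53 = ω_22^9 = -0.8413-0.5406i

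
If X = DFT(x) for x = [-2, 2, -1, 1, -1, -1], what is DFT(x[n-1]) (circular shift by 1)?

Time shift by 1: X_shifted[k] = ω_6^(1k) · X[k]
Shifted x = [-1, -2, 2, -1, 1, -1]

DFT(x[n-1]) = [-2, -3, -2.0000+1.7321i, 6, -2.0000-1.7321i, -3]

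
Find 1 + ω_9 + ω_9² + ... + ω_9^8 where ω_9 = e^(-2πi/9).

Sum of all nth roots of unity equals 0 for n > 1 (geometric series with r ≠ 1).

0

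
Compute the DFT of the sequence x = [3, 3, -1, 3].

X[k] = Σ(n=0 to 3) x[n] · ω_4^(nk)
where ω_4 = e^(-2πi/4)

Computing each X[k]:
X[0] = 8
X[1] = 4
X[2] = -4
X[3] = 4

X = [8, 4, -4, 4]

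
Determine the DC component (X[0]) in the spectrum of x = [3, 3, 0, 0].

X[0] = Σ(n=0 to 3) x[n] · ω_4^0 = Σ x[n]
= (3) + (3) + (0) + (0)

X[0] = 6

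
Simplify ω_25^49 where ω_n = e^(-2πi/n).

Since ω_25^25 = 1, powers reduce modulo 25.
49 mod 25 = 24
So ω_25^49 = ω_25^24 = e^(-2πi·24/25)

ω_25^49 = ω_25^24 = 0.9686+0.2487i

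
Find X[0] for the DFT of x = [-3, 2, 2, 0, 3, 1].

X[0] = Σ(n=0 to 5) x[n] · ω_6^0 = Σ x[n]
= (-3) + (2) + (2) + (0) + (3) + (1)

X[0] = 5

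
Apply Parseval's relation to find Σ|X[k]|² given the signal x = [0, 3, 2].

Parseval: Σ|x[n]|² = (1/N)Σ|X[k]|², so Σ|X[k]|² = N·Σ|x[n]|² = 3·13.0000

Σ|X[k]|² = N·Σ|x[n]|² = 3·13.0000 = 39.0000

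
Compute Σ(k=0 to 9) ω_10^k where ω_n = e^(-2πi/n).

Sum of all nth roots of unity equals 0 for n > 1 (geometric series with r ≠ 1).

0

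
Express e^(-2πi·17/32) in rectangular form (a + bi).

ω_32^17 = e^(-2πi·17/32)
= cos(-2π·17/32) + i·sin(-2π·17/32)
= cos(-34π/32) + i·sin(-34π/32)

ω_32^17 = cos(-34π/32) + i·sin(-34π/32) = -0.9808+0.1951i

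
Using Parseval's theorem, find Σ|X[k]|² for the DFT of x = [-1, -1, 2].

Parseval: Σ|x[n]|² = (1/N)Σ|X[k]|², so Σ|X[k]|² = N·Σ|x[n]|² = 3·6.0000

Σ|X[k]|² = N·Σ|x[n]|² = 3·6.0000 = 18.0000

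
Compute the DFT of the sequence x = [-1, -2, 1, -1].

X[k] = Σ(n=0 to 3) x[n] · ω_4^(nk)
where ω_4 = e^(-2πi/4)

Computing each X[k]:
X[0] = -3
X[1] = -2+1i
X[2] = 3
X[3] = -2-1i

X = [-3, -2+1i, 3, -2-1i]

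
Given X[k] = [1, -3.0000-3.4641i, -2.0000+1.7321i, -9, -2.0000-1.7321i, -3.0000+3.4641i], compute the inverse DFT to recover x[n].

x[n] = (1/6) Σ(k=0 to 5) X[k] · e^(2πikn/6)

Computing each x[n]:
x[0] = -3
x[1] = 2
x[2] = 1
x[3] = 2
x[4] = -2
x[5] = 1

x = [-3, 2, 1, 2, -2, 1]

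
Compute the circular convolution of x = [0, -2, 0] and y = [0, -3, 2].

(x ⊛ y)[n] = Σ(m=0 to 2) x[m] · y[(n-m) mod 3]

Computing each output sample:
(x ⊛ y)[0] = -4
(x ⊛ y)[1] = 0
(x ⊛ y)[2] = 6

x ⊛ y = [-4, 0, 6]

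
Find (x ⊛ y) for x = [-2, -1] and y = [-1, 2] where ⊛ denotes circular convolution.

(x ⊛ y)[n] = Σ(m=0 to 1) x[m] · y[(n-m) mod 2]

Computing each output sample:
(x ⊛ y)[0] = 0
(x ⊛ y)[1] = -3

x ⊛ y = [0, -3]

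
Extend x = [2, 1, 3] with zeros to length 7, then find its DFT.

Original 3-point DFT: [6, 1.7321i, -1.7321i]
Zero-padded 7-point DFT provides frequency interpolation.

DFT_7([x, 0, ...]) = [6, 1.9559-3.7066i, -0.9254+0.3267i, 2.9695+1.9116i, 2.9695-1.9116i, -0.9254-0.3267i, 1.9559+3.7066i]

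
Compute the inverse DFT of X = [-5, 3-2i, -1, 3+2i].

x[n] = (1/4) Σ(k=0 to 3) X[k] · e^(2πikn/4)

Computing each x[n]:
x[0] = 0
x[1] = 0
x[2] = -3
x[3] = -2

x = [0, 0, -3, -2]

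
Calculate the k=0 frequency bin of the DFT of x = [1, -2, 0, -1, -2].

X[0] = Σ(n=0 to 4) x[n] · ω_5^0 = Σ x[n]
= (1) + (-2) + (0) + (-1) + (-2)

X[0] = -4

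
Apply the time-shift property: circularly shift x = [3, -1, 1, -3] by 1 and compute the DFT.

Time shift by 1: X_shifted[k] = ω_4^(1k) · X[k]
Shifted x = [-3, 3, -1, 1]

DFT(x[n-1]) = [0, -2-2i, -8, -2+2i]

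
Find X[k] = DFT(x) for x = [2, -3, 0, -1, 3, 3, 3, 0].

X[k] = Σ(n=0 to 7) x[n] · ω_8^(nk)
where ω_8 = e^(-2πi/8)

Computing each X[k]:
X[0] = 7
X[1] = -4.5355+7.9497i
X[2] = 2-1i
X[3] = 2.5355+1.9497i
X[4] = 9
X[5] = 2.5355-1.9497i
X[6] = 2+1i
X[7] = -4.5355-7.9497i

X = [7, -4.5355+7.9497i, 2-1i, 2.5355+1.9497i, 9, 2.5355-1.9497i, 2+1i, -4.5355-7.9497i]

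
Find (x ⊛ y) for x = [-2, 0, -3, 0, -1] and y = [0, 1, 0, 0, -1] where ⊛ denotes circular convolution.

(x ⊛ y)[n] = Σ(m=0 to 4) x[m] · y[(n-m) mod 5]

Computing each output sample:
(x ⊛ y)[0] = -1
(x ⊛ y)[1] = 1
(x ⊛ y)[2] = 0
(x ⊛ y)[3] = -2
(x ⊛ y)[4] = 2

x ⊛ y = [-1, 1, 0, -2, 2]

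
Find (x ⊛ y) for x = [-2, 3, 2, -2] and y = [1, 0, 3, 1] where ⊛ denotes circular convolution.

(x ⊛ y)[n] = Σ(m=0 to 3) x[m] · y[(n-m) mod 4]

Computing each output sample:
(x ⊛ y)[0] = 7
(x ⊛ y)[1] = -1
(x ⊛ y)[2] = -6
(x ⊛ y)[3] = 5

x ⊛ y = [7, -1, -6, 5]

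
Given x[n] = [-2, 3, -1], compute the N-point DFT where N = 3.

X[k] = Σ(n=0 to 2) x[n] · ω_3^(nk)
where ω_3 = e^(-2πi/3)

Computing each X[k]:
X[0] = 0
X[1] = -3.0000-3.4641i
X[2] = -3.0000+3.4641i

X = [0, -3.0000-3.4641i, -3.0000+3.4641i]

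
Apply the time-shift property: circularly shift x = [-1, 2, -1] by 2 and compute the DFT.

Time shift by 2: X_shifted[k] = ω_3^(2k) · X[k]
Shifted x = [2, -1, -1]

DFT(x[n-2]) = [0, 3, 3]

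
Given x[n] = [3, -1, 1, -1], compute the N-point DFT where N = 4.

X[k] = Σ(n=0 to 3) x[n] · ω_4^(nk)
where ω_4 = e^(-2πi/4)

Computing each X[k]:
X[0] = 2
X[1] = 2
X[2] = 6
X[3] = 2

X = [2, 2, 6, 2]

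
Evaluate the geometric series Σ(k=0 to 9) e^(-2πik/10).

Sum of all nth roots of unity equals 0 for n > 1 (geometric series with r ≠ 1).

0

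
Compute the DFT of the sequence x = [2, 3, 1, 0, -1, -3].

X[k] = Σ(n=0 to 5) x[n] · ω_6^(nk)
where ω_6 = e^(-2πi/6)

Computing each X[k]:
X[0] = 2
X[1] = 2.0000-6.9282i
X[2] = 2.0000-3.4641i
X[3] = 2
X[4] = 2.0000+3.4641i
X[5] = 2.0000+6.9282i

X = [2, 2.0000-6.9282i, 2.0000-3.4641i, 2, 2.0000+3.4641i, 2.0000+6.9282i]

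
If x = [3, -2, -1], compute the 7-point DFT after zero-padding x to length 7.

Original 3-point DFT: [0, 4.5000+0.8660i, 4.5000-0.8660i]
Zero-padded 7-point DFT provides frequency interpolation.

DFT_7([x, 0, ...]) = [0, 1.9755+2.5386i, 4.3460+1.5160i, 4.1784+0.0859i, 4.1784-0.0859i, 4.3460-1.5160i, 1.9755-2.5386i]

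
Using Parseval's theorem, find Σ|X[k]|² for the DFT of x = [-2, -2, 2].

Parseval: Σ|x[n]|² = (1/N)Σ|X[k]|², so Σ|X[k]|² = N·Σ|x[n]|² = 3·12.0000

Σ|X[k]|² = N·Σ|x[n]|² = 3·12.0000 = 36.0000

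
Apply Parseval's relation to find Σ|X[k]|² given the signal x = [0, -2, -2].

Parseval: Σ|x[n]|² = (1/N)Σ|X[k]|², so Σ|X[k]|² = N·Σ|x[n]|² = 3·8.0000

Σ|X[k]|² = N·Σ|x[n]|² = 3·8.0000 = 24.0000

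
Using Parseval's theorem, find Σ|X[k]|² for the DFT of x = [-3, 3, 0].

Parseval: Σ|x[n]|² = (1/N)Σ|X[k]|², so Σ|X[k]|² = N·Σ|x[n]|² = 3·18.0000

Σ|X[k]|² = N·Σ|x[n]|² = 3·18.0000 = 54.0000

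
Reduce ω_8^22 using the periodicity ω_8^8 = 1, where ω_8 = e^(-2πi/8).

Since ω_8^8 = 1, powers reduce modulo 8.
22 mod 8 = 6
So ω_8^22 = ω_8^6 = e^(-2πi·6/8)

ω_8^22 = ω_8^6 = 1i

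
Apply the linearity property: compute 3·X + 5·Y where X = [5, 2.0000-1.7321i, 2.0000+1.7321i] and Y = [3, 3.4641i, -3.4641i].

By linearity: DFT(3x + 5y) = 3·DFT(x) + 5·DFT(y)
= 3·[5, 2.0000-1.7321i, 2.0000+1.7321i] + 5·[3, 3.4641i, -3.4641i]

Computing element-wise:
Z[0] = 3·(5) + 5·(3) = 30
Z[1] = 3·(2.0000-1.7321i) + 5·(3.4641i) = 6.0000+12.1242i
Z[2] = 3·(2.0000+1.7321i) + 5·(-3.4641i) = 6.0000-12.1242i

DFT(3x + 5y) = 3·X + 5·Y = [30, 6.0000+12.1242i, 6.0000-12.1242i]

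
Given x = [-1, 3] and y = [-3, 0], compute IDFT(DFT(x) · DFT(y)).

(x ⊛ y)[n] = Σ(m=0 to 1) x[m] · y[(n-m) mod 2]

Computing each output sample:
(x ⊛ y)[0] = 3
(x ⊛ y)[1] = -9

x ⊛ y = [3, -9]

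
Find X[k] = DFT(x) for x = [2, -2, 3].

X[k] = Σ(n=0 to 2) x[n] · ω_3^(nk)
where ω_3 = e^(-2πi/3)

Computing each X[k]:
X[0] = 3
X[1] = 1.5000+4.3301i
X[2] = 1.5000-4.3301i

X = [3, 1.5000+4.3301i, 1.5000-4.3301i]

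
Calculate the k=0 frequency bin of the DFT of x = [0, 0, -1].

X[0] = Σ(n=0 to 2) x[n] · ω_3^0 = Σ x[n]
= (0) + (0) + (-1)

X[0] = -1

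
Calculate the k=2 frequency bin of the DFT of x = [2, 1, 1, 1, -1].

X[2] = Σ(n=0 to 4) x[n] · ω_5^(2n) where ω_5 = e^(-2πi/5)
= (2)·ω_5^0 + (1)·ω_5^2 + (1)·ω_5^4 + (1)·ω_5^6 + (-1)·ω_5^8

X[2] = 2.6180-1.1756i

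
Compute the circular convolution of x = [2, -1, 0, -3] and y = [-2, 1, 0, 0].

(x ⊛ y)[n] = Σ(m=0 to 3) x[m] · y[(n-m) mod 4]

Computing each output sample:
(x ⊛ y)[0] = -7
(x ⊛ y)[1] = 4
(x ⊛ y)[2] = -1
(x ⊛ y)[3] = 6

x ⊛ y = [-7, 4, -1, 6]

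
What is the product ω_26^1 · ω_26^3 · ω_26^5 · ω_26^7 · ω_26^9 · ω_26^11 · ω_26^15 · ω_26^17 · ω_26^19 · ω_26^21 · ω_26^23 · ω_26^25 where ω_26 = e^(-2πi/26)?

The primitive 26th roots of unity are ω_26^k for k coprime to 26: k ∈ {1, 3, 5, 7, 9, 11, 15, 17, 19, 21, 23, 25}
Their product equals the constant term of the cyclotomic polynomial Φ_26(x) up to sign.
For n ≥ 3, the product of all primitive nth roots of unity is 1. (For n=1 it is 1; for n=2 it is -1.)

1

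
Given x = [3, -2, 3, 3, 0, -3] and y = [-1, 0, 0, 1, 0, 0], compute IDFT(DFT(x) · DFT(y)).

(x ⊛ y)[n] = Σ(m=0 to 5) x[m] · y[(n-m) mod 6]

Computing each output sample:
(x ⊛ y)[0] = 0
(x ⊛ y)[1] = 2
(x ⊛ y)[2] = -6
(x ⊛ y)[3] = 0
(x ⊛ y)[4] = -2
(x ⊛ y)[5] = 6

x ⊛ y = [0, 2, -6, 0, -2, 6]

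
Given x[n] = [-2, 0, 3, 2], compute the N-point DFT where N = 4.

X[k] = Σ(n=0 to 3) x[n] · ω_4^(nk)
where ω_4 = e^(-2πi/4)

Computing each X[k]:
X[0] = 3
X[1] = -5+2i
X[2] = -1
X[3] = -5-2i

X = [3, -5+2i, -1, -5-2i]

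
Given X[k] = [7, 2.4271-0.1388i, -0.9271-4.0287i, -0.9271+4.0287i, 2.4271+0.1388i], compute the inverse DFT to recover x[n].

x[n] = (1/5) Σ(k=0 to 4) X[k] · e^(2πikn/5)

Computing each x[n]:
x[0] = 2
x[1] = 3
x[2] = -1
x[3] = 2
x[4] = 1

x = [2, 3, -1, 2, 1]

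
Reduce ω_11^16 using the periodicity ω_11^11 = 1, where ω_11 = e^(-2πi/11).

Since ω_11^11 = 1, powers reduce modulo 11.
16 mod 11 = 5
So ω_11^16 = ω_11^5 = e^(-2πi·5/11)

ω_11^16 = ω_11^5 = -0.9595-0.2817i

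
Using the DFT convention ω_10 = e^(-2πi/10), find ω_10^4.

ω_10^4 = e^(-2πi·4/10)
= cos(-2π·4/10) + i·sin(-2π·4/10)
= cos(-8π/10) + i·sin(-8π/10)

ω_10^4 = cos(-8π/10) + i·sin(-8π/10) = -0.8090-0.5878i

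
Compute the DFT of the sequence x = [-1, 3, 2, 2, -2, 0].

X[k] = Σ(n=0 to 5) x[n] · ω_6^(nk)
where ω_6 = e^(-2πi/6)

Computing each X[k]:
X[0] = 4
X[1] = -1.5000-6.0622i
X[2] = -0.5000+0.8660i
X[3] = -6
X[4] = -0.5000-0.8660i
X[5] = -1.5000+6.0622i

X = [4, -1.5000-6.0622i, -0.5000+0.8660i, -6, -0.5000-0.8660i, -1.5000+6.0622i]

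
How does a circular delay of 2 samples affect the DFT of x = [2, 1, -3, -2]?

Time shift by 2: X_shifted[k] = ω_4^(2k) · X[k]
Shifted x = [-3, -2, 2, 1]

DFT(x[n-2]) = [-2, -5+3i, 0, -5-3i]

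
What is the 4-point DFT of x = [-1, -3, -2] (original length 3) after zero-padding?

Original 3-point DFT: [-6, 1.5000+0.8660i, 1.5000-0.8660i]
Zero-padded 4-point DFT provides frequency interpolation.

DFT_4([x, 0, ...]) = [-6, 1+3i, 0, 1-3i]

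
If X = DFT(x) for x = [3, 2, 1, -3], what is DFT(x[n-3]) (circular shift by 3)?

Time shift by 3: X_shifted[k] = ω_4^(3k) · X[k]
Shifted x = [2, 1, -3, 3]

DFT(x[n-3]) = [3, 5+2i, -5, 5-2i]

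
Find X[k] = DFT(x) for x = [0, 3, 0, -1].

X[k] = Σ(n=0 to 3) x[n] · ω_4^(nk)
where ω_4 = e^(-2πi/4)

Computing each X[k]:
X[0] = 2
X[1] = -4i
X[2] = -2
X[3] = 4i

X = [2, -4i, -2, 4i]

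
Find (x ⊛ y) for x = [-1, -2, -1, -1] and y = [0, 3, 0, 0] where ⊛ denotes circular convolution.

(x ⊛ y)[n] = Σ(m=0 to 3) x[m] · y[(n-m) mod 4]

Computing each output sample:
(x ⊛ y)[0] = -3
(x ⊛ y)[1] = -3
(x ⊛ y)[2] = -6
(x ⊛ y)[3] = -3

x ⊛ y = [-3, -3, -6, -3]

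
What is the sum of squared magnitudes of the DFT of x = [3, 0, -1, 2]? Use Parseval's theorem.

Parseval: Σ|x[n]|² = (1/N)Σ|X[k]|², so Σ|X[k]|² = N·Σ|x[n]|² = 4·14.0000

Σ|X[k]|² = N·Σ|x[n]|² = 4·14.0000 = 56.0000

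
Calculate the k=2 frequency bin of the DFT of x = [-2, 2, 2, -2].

X[2] = Σ(n=0 to 3) x[n] · ω_4^(2n) where ω_4 = e^(-2πi/4)
= (-2)·ω_4^0 + (2)·ω_4^2 + (2)·ω_4^4 + (-2)·ω_4^6

X[2] = 0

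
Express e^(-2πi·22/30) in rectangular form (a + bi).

ω_30^22 = e^(-2πi·22/30)
= cos(-2π·22/30) + i·sin(-2π·22/30)
= cos(-44π/30) + i·sin(-44π/30)

ω_30^22 = cos(-44π/30) + i·sin(-44π/30) = -0.1045+0.9945i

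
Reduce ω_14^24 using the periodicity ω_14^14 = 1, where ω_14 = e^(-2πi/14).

Since ω_14^14 = 1, powers reduce modulo 14.
24 mod 14 = 10
So ω_14^24 = ω_14^10 = e^(-2πi·10/14)

ω_14^24 = ω_14^10 = -0.2225+0.9749i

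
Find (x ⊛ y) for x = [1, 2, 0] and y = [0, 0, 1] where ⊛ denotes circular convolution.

(x ⊛ y)[n] = Σ(m=0 to 2) x[m] · y[(n-m) mod 3]

Computing each output sample:
(x ⊛ y)[0] = 2
(x ⊛ y)[1] = 0
(x ⊛ y)[2] = 1

x ⊛ y = [2, 0, 1]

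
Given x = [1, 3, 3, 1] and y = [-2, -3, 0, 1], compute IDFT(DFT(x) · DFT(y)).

(x ⊛ y)[n] = Σ(m=0 to 3) x[m] · y[(n-m) mod 4]

Computing each output sample:
(x ⊛ y)[0] = -2
(x ⊛ y)[1] = -6
(x ⊛ y)[2] = -14
(x ⊛ y)[3] = -10

x ⊛ y = [-2, -6, -14, -10]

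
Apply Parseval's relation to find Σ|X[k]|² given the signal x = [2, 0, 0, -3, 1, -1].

Parseval: Σ|x[n]|² = (1/N)Σ|X[k]|², so Σ|X[k]|² = N·Σ|x[n]|² = 6·15.0000

Σ|X[k]|² = N·Σ|x[n]|² = 6·15.0000 = 90.0000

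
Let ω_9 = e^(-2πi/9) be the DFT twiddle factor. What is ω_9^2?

ω_9^2 = e^(-2πi·2/9)
= cos(-2π·2/9) + i·sin(-2π·2/9)
= cos(-4π/9) + i·sin(-4π/9)

ω_9^2 = cos(-4π/9) + i·sin(-4π/9) = 0.1736-0.9848i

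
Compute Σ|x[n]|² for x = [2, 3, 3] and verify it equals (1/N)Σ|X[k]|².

Time domain:
Σ|x[n]|² = |2|² + |3|² + |3|² = 22.0000

Frequency domain:
(1/3)Σ|X[k]|² = (1/3)(|8|² + |-1|² + |-1|²) = (1/3)·66.0000 = 22.0000

Both sides agree, confirming Parseval's theorem.

Σ|x[n]|² = (1/N)Σ|X[k]|² = 22.0000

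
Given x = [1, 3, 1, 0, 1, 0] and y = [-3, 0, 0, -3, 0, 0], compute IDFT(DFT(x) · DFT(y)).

(x ⊛ y)[n] = Σ(m=0 to 5) x[m] · y[(n-m) mod 6]

Computing each output sample:
(x ⊛ y)[0] = -3
(x ⊛ y)[1] = -12
(x ⊛ y)[2] = -3
(x ⊛ y)[3] = -3
(x ⊛ y)[4] = -12
(x ⊛ y)[5] = -3

x ⊛ y = [-3, -12, -3, -3, -12, -3]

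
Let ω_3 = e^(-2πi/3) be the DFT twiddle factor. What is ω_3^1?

ω_3^1 = e^(-2πi·1/3)
= cos(-2π·1/3) + i·sin(-2π·1/3)
= cos(-2π/3) + i·sin(-2π/3)

ω_3^1 = cos(-2π/3) + i·sin(-2π/3) = -0.5000-0.8660i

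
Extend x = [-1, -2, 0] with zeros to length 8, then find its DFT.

Original 3-point DFT: [-3, 1.7321i, -1.7321i]
Zero-padded 8-point DFT provides frequency interpolation.

DFT_8([x, 0, ...]) = [-3, -2.4142+1.4142i, -1+2i, 0.4142+1.4142i, 1, 0.4142-1.4142i, -1-2i, -2.4142-1.4142i]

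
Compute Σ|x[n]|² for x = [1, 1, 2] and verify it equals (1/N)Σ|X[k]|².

Time domain:
Σ|x[n]|² = |1|² + |1|² + |2|² = 6.0000

Frequency domain:
(1/3)Σ|X[k]|² = (1/3)(|4|² + |-0.5000+0.8660i|² + |-0.5000-0.8660i|²) = (1/3)·18.0000 = 6.0000

Both sides agree, confirming Parseval's theorem.

Σ|x[n]|² = (1/N)Σ|X[k]|² = 6.0000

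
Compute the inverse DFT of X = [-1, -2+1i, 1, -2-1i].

x[n] = (1/4) Σ(k=0 to 3) X[k] · e^(2πikn/4)

Computing each x[n]:
x[0] = -1
x[1] = -1
x[2] = 1
x[3] = 0

x = [-1, -1, 1, 0]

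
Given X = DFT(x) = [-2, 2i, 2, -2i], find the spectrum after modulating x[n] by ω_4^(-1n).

Modulation property: DFT(ω_4^(-1n)·x[n]) = X[(k-1) mod 4], so circularly shift X by 1 positions.

X[k-1] = [-2i, -2, 2i, 2]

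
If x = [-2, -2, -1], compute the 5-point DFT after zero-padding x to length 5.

Original 3-point DFT: [-5, -0.5000+0.8660i, -0.5000-0.8660i]
Zero-padded 5-point DFT provides frequency interpolation.

DFT_5([x, 0, ...]) = [-5, -1.8090+2.4899i, -0.6910+0.2245i, -0.6910-0.2245i, -1.8090-2.4899i]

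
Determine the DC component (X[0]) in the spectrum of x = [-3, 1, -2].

X[0] = Σ(n=0 to 2) x[n] · ω_3^0 = Σ x[n]
= (-3) + (1) + (-2)

X[0] = -4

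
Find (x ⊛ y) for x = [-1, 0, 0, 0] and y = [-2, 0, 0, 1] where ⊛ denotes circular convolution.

(x ⊛ y)[n] = Σ(m=0 to 3) x[m] · y[(n-m) mod 4]

Computing each output sample:
(x ⊛ y)[0] = 2
(x ⊛ y)[1] = 0
(x ⊛ y)[2] = 0
(x ⊛ y)[3] = -1

x ⊛ y = [2, 0, 0, -1]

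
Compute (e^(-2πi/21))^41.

Since ω_21^21 = 1, powers reduce modulo 21.
41 mod 21 = 20
So ω_21^41 = ω_21^20 = e^(-2πi·20/21)

ω_21^41 = ω_21^20 = 0.9556+0.2948i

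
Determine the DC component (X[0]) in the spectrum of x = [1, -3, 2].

X[0] = Σ(n=0 to 2) x[n] · ω_3^0 = Σ x[n]
= (1) + (-3) + (2)

X[0] = 0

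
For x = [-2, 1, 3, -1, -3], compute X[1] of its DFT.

X[1] = Σ(n=0 to 4) x[n] · ω_5^(1n) where ω_5 = e^(-2πi/5)
= (-2)·ω_5^0 + (1)·ω_5^1 + (3)·ω_5^2 + (-1)·ω_5^3 + (-3)·ω_5^4

X[1] = -4.2361-6.1554i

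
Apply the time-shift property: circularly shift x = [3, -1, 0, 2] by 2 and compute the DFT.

Time shift by 2: X_shifted[k] = ω_4^(2k) · X[k]
Shifted x = [0, 2, 3, -1]

DFT(x[n-2]) = [4, -3-3i, 2, -3+3i]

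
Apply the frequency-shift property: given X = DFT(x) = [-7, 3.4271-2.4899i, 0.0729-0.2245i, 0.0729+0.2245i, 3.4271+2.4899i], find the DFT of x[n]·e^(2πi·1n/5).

Modulation property: DFT(ω_5^(-1n)·x[n]) = X[(k-1) mod 5], so circularly shift X by 1 positions.

X[k-1] = [3.4271+2.4899i, -7, 3.4271-2.4899i, 0.0729-0.2245i, 0.0729+0.2245i]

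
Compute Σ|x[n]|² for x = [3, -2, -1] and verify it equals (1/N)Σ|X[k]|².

Time domain:
Σ|x[n]|² = |3|² + |-2|² + |-1|² = 14.0000

Frequency domain:
(1/3)Σ|X[k]|² = (1/3)(|0|² + |4.5000+0.8660i|² + |4.5000-0.8660i|²) = (1/3)·42.0000 = 14.0000

Both sides agree, confirming Parseval's theorem.

Σ|x[n]|² = (1/N)Σ|X[k]|² = 14.0000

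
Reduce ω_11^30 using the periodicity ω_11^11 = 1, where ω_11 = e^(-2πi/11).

Since ω_11^11 = 1, powers reduce modulo 11.
30 mod 11 = 8
So ω_11^30 = ω_11^8 = e^(-2πi·8/11)

ω_11^30 = ω_11^8 = -0.1423+0.9898i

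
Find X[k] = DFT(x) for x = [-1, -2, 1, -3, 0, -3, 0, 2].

X[k] = Σ(n=0 to 7) x[n] · ω_8^(nk)
where ω_8 = e^(-2πi/8)

Computing each X[k]:
X[0] = -6
X[1] = 3.2426+1.8284i
X[2] = -2+4i
X[3] = -5.2426+3.8284i
X[4] = 6
X[5] = -5.2426-3.8284i
X[6] = -2-4i
X[7] = 3.2426-1.8284i

X = [-6, 3.2426+1.8284i, -2+4i, -5.2426+3.8284i, 6, -5.2426-3.8284i, -2-4i, 3.2426-1.8284i]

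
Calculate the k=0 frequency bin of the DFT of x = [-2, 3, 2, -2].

X[0] = Σ(n=0 to 3) x[n] · ω_4^0 = Σ x[n]
= (-2) + (3) + (2) + (-2)

X[0] = 1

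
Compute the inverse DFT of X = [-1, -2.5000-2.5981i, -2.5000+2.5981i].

x[n] = (1/3) Σ(k=0 to 2) X[k] · e^(2πikn/3)

Computing each x[n]:
x[0] = -2
x[1] = 2
x[2] = -1

x = [-2, 2, -1]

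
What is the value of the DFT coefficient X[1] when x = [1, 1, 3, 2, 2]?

X[1] = Σ(n=0 to 4) x[n] · ω_5^(1n) where ω_5 = e^(-2πi/5)
= (1)·ω_5^0 + (1)·ω_5^1 + (3)·ω_5^2 + (2)·ω_5^3 + (2)·ω_5^4

X[1] = -2.1180+0.3633i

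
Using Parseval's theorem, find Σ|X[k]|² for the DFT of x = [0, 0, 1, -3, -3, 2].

Parseval: Σ|x[n]|² = (1/N)Σ|X[k]|², so Σ|X[k]|² = N·Σ|x[n]|² = 6·23.0000

Σ|X[k]|² = N·Σ|x[n]|² = 6·23.0000 = 138.0000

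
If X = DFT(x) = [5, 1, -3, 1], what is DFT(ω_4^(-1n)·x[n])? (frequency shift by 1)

Modulation property: DFT(ω_4^(-1n)·x[n]) = X[(k-1) mod 4], so circularly shift X by 1 positions.

X[k-1] = [1, 5, 1, -3]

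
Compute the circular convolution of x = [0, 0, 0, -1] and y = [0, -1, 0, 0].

(x ⊛ y)[n] = Σ(m=0 to 3) x[m] · y[(n-m) mod 4]

Computing each output sample:
(x ⊛ y)[0] = 1
(x ⊛ y)[1] = 0
(x ⊛ y)[2] = 0
(x ⊛ y)[3] = 0

x ⊛ y = [1, 0, 0, 0]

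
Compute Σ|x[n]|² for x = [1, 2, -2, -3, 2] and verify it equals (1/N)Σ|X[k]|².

Time domain:
Σ|x[n]|² = |1|² + |2|² + |-2|² + |-3|² + |2|² = 22.0000

Frequency domain:
(1/5)Σ|X[k]|² = (1/5)(|0|² + |6.2812-0.5878i|² + |-3.7812+0.9511i|² + |-3.7812-0.9511i|² + |6.2812+0.5878i|²) = (1/5)·110.0000 = 22.0000

Both sides agree, confirming Parseval's theorem.

Σ|x[n]|² = (1/N)Σ|X[k]|² = 22.0000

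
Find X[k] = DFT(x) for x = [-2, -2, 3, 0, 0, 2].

X[k] = Σ(n=0 to 5) x[n] · ω_6^(nk)
where ω_6 = e^(-2πi/6)

Computing each X[k]:
X[0] = 1
X[1] = -3.5000+0.8660i
X[2] = -3.5000+6.0622i
X[3] = 1
X[4] = -3.5000-6.0622i
X[5] = -3.5000-0.8660i

X = [1, -3.5000+0.8660i, -3.5000+6.0622i, 1, -3.5000-6.0622i, -3.5000-0.8660i]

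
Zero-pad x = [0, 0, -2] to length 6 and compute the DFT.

Original 3-point DFT: [-2, 1.0000-1.7321i, 1.0000+1.7321i]
Zero-padded 6-point DFT provides frequency interpolation.

DFT_6([x, 0, ...]) = [-2, 1.0000+1.7321i, 1.0000-1.7321i, -2, 1.0000+1.7321i, 1.0000-1.7321i]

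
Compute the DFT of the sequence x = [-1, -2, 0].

X[k] = Σ(n=0 to 2) x[n] · ω_3^(nk)
where ω_3 = e^(-2πi/3)

Computing each X[k]:
X[0] = -3
X[1] = 1.7321i
X[2] = -1.7321i

X = [-3, 1.7321i, -1.7321i]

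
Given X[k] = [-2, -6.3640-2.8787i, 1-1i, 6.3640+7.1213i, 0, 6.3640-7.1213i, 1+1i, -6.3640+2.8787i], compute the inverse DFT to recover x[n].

x[n] = (1/8) Σ(k=0 to 7) X[k] · e^(2πikn/8)

Computing each x[n]:
x[0] = 0
x[1] = -3
x[2] = 2
x[3] = 1
x[4] = 0
x[5] = 3
x[6] = -3
x[7] = -2

x = [0, -3, 2, 1, 0, 3, -3, -2]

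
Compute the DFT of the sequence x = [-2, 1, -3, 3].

X[k] = Σ(n=0 to 3) x[n] · ω_4^(nk)
where ω_4 = e^(-2πi/4)

Computing each X[k]:
X[0] = -1
X[1] = 1+2i
X[2] = -9
X[3] = 1-2i

X = [-1, 1+2i, -9, 1-2i]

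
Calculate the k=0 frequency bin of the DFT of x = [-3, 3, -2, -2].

X[0] = Σ(n=0 to 3) x[n] · ω_4^0 = Σ x[n]
= (-3) + (3) + (-2) + (-2)

X[0] = -4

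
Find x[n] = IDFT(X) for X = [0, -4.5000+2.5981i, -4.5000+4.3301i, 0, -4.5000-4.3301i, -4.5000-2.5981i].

x[n] = (1/6) Σ(k=0 to 5) X[k] · e^(2πikn/6)

Computing each x[n]:
x[0] = -3
x[1] = -2
x[2] = 2
x[3] = 0
x[4] = 1
x[5] = 2

x = [-3, -2, 2, 0, 1, 2]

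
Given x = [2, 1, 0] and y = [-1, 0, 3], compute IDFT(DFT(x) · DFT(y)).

(x ⊛ y)[n] = Σ(m=0 to 2) x[m] · y[(n-m) mod 3]

Computing each output sample:
(x ⊛ y)[0] = 1
(x ⊛ y)[1] = -1
(x ⊛ y)[2] = 6

x ⊛ y = [1, -1, 6]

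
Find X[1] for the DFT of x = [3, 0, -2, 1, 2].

X[1] = Σ(n=0 to 4) x[n] · ω_5^(1n) where ω_5 = e^(-2πi/5)
= (3)·ω_5^0 + (0)·ω_5^1 + (-2)·ω_5^2 + (1)·ω_5^3 + (2)·ω_5^4

X[1] = 4.4271+3.6655i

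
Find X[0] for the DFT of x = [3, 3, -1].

X[0] = Σ(n=0 to 2) x[n] · ω_3^0 = Σ x[n]
= (3) + (3) + (-1)

X[0] = 5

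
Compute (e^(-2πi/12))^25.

Since ω_12^12 = 1, powers reduce modulo 12.
25 mod 12 = 1
So ω_12^25 = ω_12^1 = e^(-2πi·1/12)

ω_12^25 = ω_12^1 = 0.8660-0.5000i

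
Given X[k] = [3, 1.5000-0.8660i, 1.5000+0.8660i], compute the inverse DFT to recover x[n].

x[n] = (1/3) Σ(k=0 to 2) X[k] · e^(2πikn/3)

Computing each x[n]:
x[0] = 2
x[1] = 1
x[2] = 0

x = [2, 1, 0]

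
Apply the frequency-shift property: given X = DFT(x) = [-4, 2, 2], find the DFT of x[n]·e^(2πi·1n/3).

Modulation property: DFT(ω_3^(-1n)·x[n]) = X[(k-1) mod 3], so circularly shift X by 1 positions.

X[k-1] = [2, -4, 2]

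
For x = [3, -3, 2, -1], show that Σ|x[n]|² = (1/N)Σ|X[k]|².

Time domain:
Σ|x[n]|² = |3|² + |-3|² + |2|² + |-1|² = 23.0000

Frequency domain:
(1/4)Σ|X[k]|² = (1/4)(|1|² + |1+2i|² + |9|² + |1-2i|²) = (1/4)·92.0000 = 23.0000

Both sides agree, confirming Parseval's theorem.

Σ|x[n]|² = (1/N)Σ|X[k]|² = 23.0000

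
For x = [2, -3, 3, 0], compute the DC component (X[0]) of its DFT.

X[0] = Σ(n=0 to 3) x[n] · ω_4^0 = Σ x[n]
= (2) + (-3) + (3) + (0)

X[0] = 2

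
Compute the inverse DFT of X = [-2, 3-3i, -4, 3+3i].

x[n] = (1/4) Σ(k=0 to 3) X[k] · e^(2πikn/4)

Computing each x[n]:
x[0] = 0
x[1] = 2
x[2] = -3
x[3] = -1

x = [0, 2, -3, -1]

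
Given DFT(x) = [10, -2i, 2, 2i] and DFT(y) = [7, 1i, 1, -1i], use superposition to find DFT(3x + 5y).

By linearity: DFT(3x + 5y) = 3·DFT(x) + 5·DFT(y)
= 3·[10, -2i, 2, 2i] + 5·[7, 1i, 1, -1i]

Computing element-wise:
Z[0] = 3·(10) + 5·(7) = 65
Z[1] = 3·(-2i) + 5·(1i) = -1i
Z[2] = 3·(2) + 5·(1) = 11
Z[3] = 3·(2i) + 5·(-1i) = 1i

DFT(3x + 5y) = 3·X + 5·Y = [65, -1i, 11, 1i]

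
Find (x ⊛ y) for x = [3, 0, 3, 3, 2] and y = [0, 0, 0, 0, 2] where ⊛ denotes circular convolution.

(x ⊛ y)[n] = Σ(m=0 to 4) x[m] · y[(n-m) mod 5]

Computing each output sample:
(x ⊛ y)[0] = 0
(x ⊛ y)[1] = 6
(x ⊛ y)[2] = 6
(x ⊛ y)[3] = 4
(x ⊛ y)[4] = 6

x ⊛ y = [0, 6, 6, 4, 6]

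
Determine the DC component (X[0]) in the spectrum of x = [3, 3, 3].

X[0] = Σ(n=0 to 2) x[n] · ω_3^0 = Σ x[n]
= (3) + (3) + (3)

X[0] = 9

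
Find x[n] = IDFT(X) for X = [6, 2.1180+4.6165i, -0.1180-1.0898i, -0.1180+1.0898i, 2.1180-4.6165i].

x[n] = (1/5) Σ(k=0 to 4) X[k] · e^(2πikn/5)

Computing each x[n]:
x[0] = 2
x[1] = 0
x[2] = -1
x[3] = 2
x[4] = 3

x = [2, 0, -1, 2, 3]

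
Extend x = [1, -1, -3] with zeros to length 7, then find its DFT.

Original 3-point DFT: [-3, 3.0000-1.7321i, 3.0000+1.7321i]
Zero-padded 7-point DFT provides frequency interpolation.

DFT_7([x, 0, ...]) = [-3, 1.0441+3.7066i, 3.9254-0.3267i, 0.0305-1.9116i, 0.0305+1.9116i, 3.9254+0.3267i, 1.0441-3.7066i]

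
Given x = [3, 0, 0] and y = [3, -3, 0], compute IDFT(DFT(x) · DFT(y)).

(x ⊛ y)[n] = Σ(m=0 to 2) x[m] · y[(n-m) mod 3]

Computing each output sample:
(x ⊛ y)[0] = 9
(x ⊛ y)[1] = -9
(x ⊛ y)[2] = 0

x ⊛ y = [9, -9, 0]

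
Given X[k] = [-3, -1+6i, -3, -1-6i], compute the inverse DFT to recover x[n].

x[n] = (1/4) Σ(k=0 to 3) X[k] · e^(2πikn/4)

Computing each x[n]:
x[0] = -2
x[1] = -3
x[2] = -1
x[3] = 3

x = [-2, -3, -1, 3]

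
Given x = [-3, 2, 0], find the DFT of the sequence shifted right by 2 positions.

Time shift by 2: X_shifted[k] = ω_3^(2k) · X[k]
Shifted x = [2, 0, -3]

DFT(x[n-2]) = [-1, 3.5000-2.5981i, 3.5000+2.5981i]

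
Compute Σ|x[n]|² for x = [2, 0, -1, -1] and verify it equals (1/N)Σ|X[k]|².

Time domain:
Σ|x[n]|² = |2|² + |0|² + |-1|² + |-1|² = 6.0000

Frequency domain:
(1/4)Σ|X[k]|² = (1/4)(|0|² + |3-1i|² + |2|² + |3+1i|²) = (1/4)·24.0000 = 6.0000

Both sides agree, confirming Parseval's theorem.

Σ|x[n]|² = (1/N)Σ|X[k]|² = 6.0000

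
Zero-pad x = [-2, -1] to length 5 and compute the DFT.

Original 2-point DFT: [-3, -1]
Zero-padded 5-point DFT provides frequency interpolation.

DFT_5([x, 0, ...]) = [-3, -2.3090+0.9511i, -1.1910+0.5878i, -1.1910-0.5878i, -2.3090-0.9511i]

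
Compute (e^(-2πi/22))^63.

Since ω_22^22 = 1, powers reduce modulo 22.
63 mod 22 = 19
So ω_22^63 = ω_22^19 = e^(-2πi·19/22)

ω_22^63 = ω_22^19 = 0.6549+0.7557i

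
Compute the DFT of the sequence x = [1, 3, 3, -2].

X[k] = Σ(n=0 to 3) x[n] · ω_4^(nk)
where ω_4 = e^(-2πi/4)

Computing each X[k]:
X[0] = 5
X[1] = -2-5i
X[2] = 3
X[3] = -2+5i

X = [5, -2-5i, 3, -2+5i]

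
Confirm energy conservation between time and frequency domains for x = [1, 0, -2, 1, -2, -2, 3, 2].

Time domain:
Σ|x[n]|² = |1|² + |0|² + |-2|² + |1|² + |-2|² + |-2|² + |3|² + |2|² = 27.0000

Frequency domain:
(1/8)Σ|X[k]|² = (1/8)(|1|² + |5.1213+4.2929i|² + |-2+5i|² + |0.8787-5.7071i|² + |-1|² + |0.8787+5.7071i|² + |-2-5i|² + |5.1213-4.2929i|²) = (1/8)·216.0000 = 27.0000

Both sides agree, confirming Parseval's theorem.

Σ|x[n]|² = (1/N)Σ|X[k]|² = 27.0000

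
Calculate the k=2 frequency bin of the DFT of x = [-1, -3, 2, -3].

X[2] = Σ(n=0 to 3) x[n] · ω_4^(2n) where ω_4 = e^(-2πi/4)
= (-1)·ω_4^0 + (-3)·ω_4^2 + (2)·ω_4^4 + (-3)·ω_4^6

X[2] = 7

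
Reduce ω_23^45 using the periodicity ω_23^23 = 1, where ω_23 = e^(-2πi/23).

Since ω_23^23 = 1, powers reduce modulo 23.
45 mod 23 = 22
So ω_23^45 = ω_23^22 = e^(-2πi·22/23)

ω_23^45 = ω_23^22 = 0.9629+0.2698i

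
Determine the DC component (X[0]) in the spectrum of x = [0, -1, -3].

X[0] = Σ(n=0 to 2) x[n] · ω_3^0 = Σ x[n]
= (0) + (-1) + (-3)

X[0] = -4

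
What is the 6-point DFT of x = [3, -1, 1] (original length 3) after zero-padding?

Original 3-point DFT: [3, 3.0000+1.7321i, 3.0000-1.7321i]
Zero-padded 6-point DFT provides frequency interpolation.

DFT_6([x, 0, ...]) = [3, 2, 3.0000+1.7321i, 5, 3.0000-1.7321i, 2]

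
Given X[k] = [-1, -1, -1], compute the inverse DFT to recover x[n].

x[n] = (1/3) Σ(k=0 to 2) X[k] · e^(2πikn/3)

Computing each x[n]:
x[0] = -1
x[1] = 0
x[2] = 0

x = [-1, 0, 0]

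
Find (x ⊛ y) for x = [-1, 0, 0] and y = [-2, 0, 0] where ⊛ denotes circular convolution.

(x ⊛ y)[n] = Σ(m=0 to 2) x[m] · y[(n-m) mod 3]

Computing each output sample:
(x ⊛ y)[0] = 2
(x ⊛ y)[1] = 0
(x ⊛ y)[2] = 0

x ⊛ y = [2, 0, 0]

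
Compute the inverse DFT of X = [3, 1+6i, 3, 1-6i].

x[n] = (1/4) Σ(k=0 to 3) X[k] · e^(2πikn/4)

Computing each x[n]:
x[0] = 2
x[1] = -3
x[2] = 1
x[3] = 3

x = [2, -3, 1, 3]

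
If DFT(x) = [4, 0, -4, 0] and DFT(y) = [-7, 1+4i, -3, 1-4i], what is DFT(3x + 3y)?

By linearity: DFT(3x + 3y) = 3·DFT(x) + 3·DFT(y)
= 3·[4, 0, -4, 0] + 3·[-7, 1+4i, -3, 1-4i]

Computing element-wise:
Z[0] = 3·(4) + 3·(-7) = -9
Z[1] = 3·(0) + 3·(1+4i) = 3+12i
Z[2] = 3·(-4) + 3·(-3) = -21
Z[3] = 3·(0) + 3·(1-4i) = 3-12i

DFT(3x + 3y) = 3·X + 3·Y = [-9, 3+12i, -21, 3-12i]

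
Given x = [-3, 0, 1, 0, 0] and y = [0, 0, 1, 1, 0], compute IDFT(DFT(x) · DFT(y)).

(x ⊛ y)[n] = Σ(m=0 to 4) x[m] · y[(n-m) mod 5]

Computing each output sample:
(x ⊛ y)[0] = 1
(x ⊛ y)[1] = 0
(x ⊛ y)[2] = -3
(x ⊛ y)[3] = -3
(x ⊛ y)[4] = 1

x ⊛ y = [1, 0, -3, -3, 1]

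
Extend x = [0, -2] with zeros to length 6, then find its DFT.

Original 2-point DFT: [-2, 2]
Zero-padded 6-point DFT provides frequency interpolation.

DFT_6([x, 0, ...]) = [-2, -1.0000+1.7321i, 1.0000+1.7321i, 2, 1.0000-1.7321i, -1.0000-1.7321i]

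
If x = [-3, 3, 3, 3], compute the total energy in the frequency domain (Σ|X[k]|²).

Parseval: Σ|x[n]|² = (1/N)Σ|X[k]|², so Σ|X[k]|² = N·Σ|x[n]|² = 4·36.0000

Σ|X[k]|² = N·Σ|x[n]|² = 4·36.0000 = 144.0000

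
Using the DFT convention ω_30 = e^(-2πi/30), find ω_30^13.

ω_30^13 = e^(-2πi·13/30)
= cos(-2π·13/30) + i·sin(-2π·13/30)
= cos(-26π/30) + i·sin(-26π/30)

ω_30^13 = cos(-26π/30) + i·sin(-26π/30) = -0.9135-0.4067i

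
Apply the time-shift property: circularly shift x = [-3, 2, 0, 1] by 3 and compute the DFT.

Time shift by 3: X_shifted[k] = ω_4^(3k) · X[k]
Shifted x = [2, 0, 1, -3]

DFT(x[n-3]) = [0, 1-3i, 6, 1+3i]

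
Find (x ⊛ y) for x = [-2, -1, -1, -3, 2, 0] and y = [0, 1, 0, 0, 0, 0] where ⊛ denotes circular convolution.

(x ⊛ y)[n] = Σ(m=0 to 5) x[m] · y[(n-m) mod 6]

Computing each output sample:
(x ⊛ y)[0] = 0
(x ⊛ y)[1] = -2
(x ⊛ y)[2] = -1
(x ⊛ y)[3] = -1
(x ⊛ y)[4] = -3
(x ⊛ y)[5] = 2

x ⊛ y = [0, -2, -1, -1, -3, 2]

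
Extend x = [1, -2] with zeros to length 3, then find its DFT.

Original 2-point DFT: [-1, 3]
Zero-padded 3-point DFT provides frequency interpolation.

DFT_3([x, 0, ...]) = [-1, 2.0000+1.7321i, 2.0000-1.7321i]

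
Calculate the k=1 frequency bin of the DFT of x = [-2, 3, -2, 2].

X[1] = Σ(n=0 to 3) x[n] · ω_4^(1n) where ω_4 = e^(-2πi/4)
= (-2)·ω_4^0 + (3)·ω_4^1 + (-2)·ω_4^2 + (2)·ω_4^3

X[1] = -1i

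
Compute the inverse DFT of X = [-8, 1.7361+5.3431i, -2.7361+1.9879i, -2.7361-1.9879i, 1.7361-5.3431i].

x[n] = (1/5) Σ(k=0 to 4) X[k] · e^(2πikn/5)

Computing each x[n]:
x[0] = -2
x[1] = -3
x[2] = -3
x[3] = -2
x[4] = 2

x = [-2, -3, -3, -2, 2]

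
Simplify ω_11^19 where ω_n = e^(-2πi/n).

Since ω_11^11 = 1, powers reduce modulo 11.
19 mod 11 = 8
So ω_11^19 = ω_11^8 = e^(-2πi·8/11)

ω_11^19 = ω_11^8 = -0.1423+0.9898i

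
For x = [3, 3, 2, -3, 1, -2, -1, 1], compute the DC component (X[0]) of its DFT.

X[0] = Σ(n=0 to 7) x[n] · ω_8^0 = Σ x[n]
= (3) + (3) + (2) + (-3) + (1) + (-2) + (-1) + (1)

X[0] = 4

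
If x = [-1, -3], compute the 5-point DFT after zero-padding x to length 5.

Original 2-point DFT: [-4, 2]
Zero-padded 5-point DFT provides frequency interpolation.

DFT_5([x, 0, ...]) = [-4, -1.9271+2.8532i, 1.4271+1.7634i, 1.4271-1.7634i, -1.9271-2.8532i]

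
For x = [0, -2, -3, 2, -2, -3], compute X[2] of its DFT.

X[2] = Σ(n=0 to 5) x[n] · ω_6^(2n) where ω_6 = e^(-2πi/6)
= (0)·ω_6^0 + (-2)·ω_6^2 + (-3)·ω_6^4 + (2)·ω_6^6 + (-2)·ω_6^8 + (-3)·ω_6^10

X[2] = 7.0000-1.7321i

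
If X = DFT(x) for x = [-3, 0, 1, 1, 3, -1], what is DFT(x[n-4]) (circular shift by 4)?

Time shift by 4: X_shifted[k] = ω_6^(4k) · X[k]
Shifted x = [1, 1, 3, -1, -3, 0]

DFT(x[n-4]) = [1, 2.5000-6.0622i, -0.5000+4.3301i, 1, -0.5000-4.3301i, 2.5000+6.0622i]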